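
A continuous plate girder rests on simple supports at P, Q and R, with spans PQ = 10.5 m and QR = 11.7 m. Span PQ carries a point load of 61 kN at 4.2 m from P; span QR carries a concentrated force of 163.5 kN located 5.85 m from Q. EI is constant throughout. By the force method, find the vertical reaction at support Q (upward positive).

Release continuity at Q by inserting a hinge; the redundant is the internal moment M_Q. The primary structure is two simply-supported spans PQ and QR.
Rotations at Q on the released spans (each span's end-slope, ×1/EI):
  span PQ: point load 61 at a = 4.2: Pab(L + a)/(6LEI) = 376.6/EI
  span QR: point load 163.5 at a = 5.85: Pab(L + b)/(6LEI) = 1399/EI
  relative rotation θ_0 = (376.6 + 1399)/EI = 1775/EI
A unit hogging moment at Q produces rotation L₁/(3EI) + L₂/(3EI) = 7.4/EI.
Compatibility: M_Q·(L₁+L₂)/(3EI) = θ_0, giving M_Q = 239.9 kN·m (hogging).
Span PQ, ΣM about P with M_Q applied at Q: R_Q^{PQ}·10.5 = 256.2 + 239.9, so R_Q^{PQ} = 47.25 kN and R_P = 61 − 47.25 = 13.75 kN.
Span QR, ΣM about R: R_Q^{QR}·11.7 = 956.5 + 239.9, so R_Q^{QR} = 102.3 kN and R_R = 163.5 − 102.3 = 61.24 kN.
R_Q = 47.25 + 102.3 = 149.5 kN.

R_Q = 149.5 kN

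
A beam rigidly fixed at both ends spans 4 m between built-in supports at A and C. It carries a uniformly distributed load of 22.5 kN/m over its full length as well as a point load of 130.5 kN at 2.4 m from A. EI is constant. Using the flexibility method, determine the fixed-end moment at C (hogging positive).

Take the two fixed-end moments M_A, M_C as redundants; the released structure is the simple span AC.
End rotations of the released simple span under the applied load (×1/EI):
  at A: UDL 22.5: wL³/(24EI) = 60/EI
  at C: UDL 22.5: wL³/(24EI) = 60/EI
  at A: point load 130.5 at a = 2.4: Pab(L + b)/(6LEI) = 116.9/EI
  at C: point load 130.5 at a = 2.4: Pab(L + a)/(6LEI) = 133.6/EI
  θ_A0 = 176.9/EI,  θ_C0 = 193.6/EI
Flexibility coefficients: a unit moment at one end gives L/(3EI) there and L/(6EI) at the far end, so f₁₁ = f₂₂ = 1.333/EI and f₁₂ = f₂₁ = 0.6667/EI.
Compatibility — zero rotation at each built-in end:
  1.333 M_A + 0.6667 M_C = 176.9
  0.6667 M_A + 1.333 M_C = 193.6
Solving the pair gives M_A = 80.11 kN·m and M_C = 105.2 kN·m (hogging).

M_C = 105.2 kN·m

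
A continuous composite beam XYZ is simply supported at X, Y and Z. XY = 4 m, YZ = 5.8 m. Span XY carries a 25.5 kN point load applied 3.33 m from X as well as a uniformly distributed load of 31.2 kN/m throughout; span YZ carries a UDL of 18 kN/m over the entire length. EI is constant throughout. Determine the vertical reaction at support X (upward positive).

R_X = 47.78 kN

Release continuity at Y by inserting a hinge; the redundant is the internal moment M_Y. The primary structure is two simply-supported spans XY and YZ.
Rotations at Y on the released spans (each span's end-slope, ×1/EI):
  span XY: point load 25.5 at a = 3.33: Pab(L + a)/(6LEI) = 17.38/EI
  span XY: UDL 31.2: wL³/(24EI) = 83.2/EI
  span YZ: UDL 18: wL³/(24EI) = 146.3/EI
  relative rotation θ_0 = (100.6 + 146.3)/EI = 246.9/EI
A unit hogging moment at Y produces rotation L₁/(3EI) + L₂/(3EI) = 3.267/EI.
Compatibility: M_Y·(L₁+L₂)/(3EI) = θ_0, giving M_Y = 75.58 kN·m (hogging).
Span XY, ΣM about X with M_Y applied at Y: R_Y^{XY}·4 = 334.5 + 75.58, so R_Y^{XY} = 102.5 kN and R_X = 150.3 − 102.5 = 47.78 kN.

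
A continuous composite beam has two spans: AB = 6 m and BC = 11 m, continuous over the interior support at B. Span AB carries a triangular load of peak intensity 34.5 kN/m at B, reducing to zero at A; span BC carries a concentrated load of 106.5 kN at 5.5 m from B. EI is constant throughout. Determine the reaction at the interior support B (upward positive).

R_B = 166.4 kN

Take M_B as the redundant. Released structure: two simple spans AB and BC with a hinge at B.
Discontinuity in slope at B on the released structure — sum the simple-span end rotations:
  span AB: triangular load, peak 34.5: w₀L³/(45EI) = 165.6/EI
  span BC: point load 106.5 at a = 5.5: Pab(L + b)/(6LEI) = 805.4/EI
  relative rotation θ_0 = (165.6 + 805.4)/EI = 971/EI
A unit hogging moment at B produces rotation L₁/(3EI) + L₂/(3EI) = 5.667/EI.
Slope continuity at B: θ_0 = M_B·5.667/EI, so M_B = 971/5.667 = 171.4 kN·m (hogging).
Span AB, ΣM about A with M_B applied at B: R_B^{AB}·6 = 414 + 171.4, so R_B^{AB} = 97.56 kN and R_A = 103.5 − 97.56 = 5.941 kN.
Span BC, ΣM about C: R_B^{BC}·11 = 585.8 + 171.4, so R_B^{BC} = 68.83 kN and R_C = 106.5 − 68.83 = 37.67 kN.
R_B = 97.56 + 68.83 = 166.4 kN.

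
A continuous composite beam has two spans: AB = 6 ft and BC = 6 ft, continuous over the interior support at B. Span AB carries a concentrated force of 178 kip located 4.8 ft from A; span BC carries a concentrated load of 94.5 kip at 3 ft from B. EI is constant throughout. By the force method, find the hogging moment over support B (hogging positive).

M_B = 130.1 kip·ft

Take M_B as the redundant. Released structure: two simple spans AB and BC with a hinge at B.
Discontinuity in slope at B on the released structure — sum the simple-span end rotations:
  span AB: point load 178 at a = 4.8: Pab(L + a)/(6LEI) = 307.6/EI
  span BC: point load 94.5 at a = 3: Pab(L + b)/(6LEI) = 212.6/EI
  relative rotation θ_0 = (307.6 + 212.6)/EI = 520.2/EI
A unit hogging moment at B produces rotation L₁/(3EI) + L₂/(3EI) = 4/EI.
Slope continuity at B: θ_0 = M_B·4/EI, so M_B = 520.2/4 = 130.1 kip·ft (hogging).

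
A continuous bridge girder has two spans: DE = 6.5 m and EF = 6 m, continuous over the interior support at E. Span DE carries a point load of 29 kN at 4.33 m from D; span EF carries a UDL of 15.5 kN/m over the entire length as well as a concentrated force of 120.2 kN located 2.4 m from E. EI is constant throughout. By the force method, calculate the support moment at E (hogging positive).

M_E = 118.1 kN·m

Release continuity at E by inserting a hinge; the redundant is the internal moment M_E. The primary structure is two simply-supported spans DE and EF.
End slopes at the hinge E, treating each span as simply supported:
  span DE: point load 29 at a = 4.33: Pab(L + a)/(6LEI) = 75.67/EI
  span EF: UDL 15.5: wL³/(24EI) = 139.5/EI
  span EF: point load 120.2 at a = 2.4: Pab(L + b)/(6LEI) = 276.9/EI
  relative rotation θ_0 = (75.67 + 416.4)/EI = 492.1/EI
A unit hogging moment at E produces rotation L₁/(3EI) + L₂/(3EI) = 4.167/EI.
Slope continuity at E: θ_0 = M_E·4.167/EI, so M_E = 492.1/4.167 = 118.1 kN·m (hogging).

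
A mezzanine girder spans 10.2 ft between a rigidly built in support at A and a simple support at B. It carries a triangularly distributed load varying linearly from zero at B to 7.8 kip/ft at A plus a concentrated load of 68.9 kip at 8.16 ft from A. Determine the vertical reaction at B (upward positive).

R_B = 56.46 kip

Choose R_B as the redundant. The primary structure is the cantilever fixed at A.
Deflection at B on the released cantilever, summing each load's contribution:
  triangular load, peak 7.8 at the fixed end: w₀L⁴/(30EI) = 2814/EI
  point load 68.9 at a = 8.16: Pa²(3L − a)/(6EI) = 17158/EI
  δ_0 = 19973/EI
Tip deflection under a unit load at B: L³/(3EI) = 353.7/EI.
The prop prevents deflection at B: R_B = δ_0/δ_{BB} = 19973/353.7 = 56.46 kip.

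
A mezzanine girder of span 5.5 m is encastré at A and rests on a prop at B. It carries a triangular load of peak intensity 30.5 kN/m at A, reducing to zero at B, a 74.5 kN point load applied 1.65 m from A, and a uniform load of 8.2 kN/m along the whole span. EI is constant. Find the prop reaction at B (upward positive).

Release the roller at B. Primary structure: cantilever fixed at A.
Downward deflection at the released point B due to the loads:
  triangular load, peak 30.5 at the fixed end: w₀L⁴/(30EI) = 930.3/EI
  point load 74.5 at a = 1.65: Pa²(3L − a)/(6EI) = 502/EI
  UDL 8.2: wL⁴/(8EI) = 937.9/EI
  δ_0 = 2370/EI
Tip deflection under a unit load at B: L³/(3EI) = 55.46/EI.
The prop prevents deflection at B: R_B = δ_0/δ_{BB} = 2370/55.46 = 42.74 kN.

R_B = 42.74 kN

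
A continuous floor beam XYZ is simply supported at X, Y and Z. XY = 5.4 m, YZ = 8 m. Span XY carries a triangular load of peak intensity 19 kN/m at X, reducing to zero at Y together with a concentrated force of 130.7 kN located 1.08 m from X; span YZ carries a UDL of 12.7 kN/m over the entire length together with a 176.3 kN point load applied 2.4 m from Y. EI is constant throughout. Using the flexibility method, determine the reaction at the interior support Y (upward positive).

Release continuity at Y by inserting a hinge; the redundant is the internal moment M_Y. The primary structure is two simply-supported spans XY and YZ.
Discontinuity in slope at Y on the released structure — sum the simple-span end rotations:
  span XY: triangular load, peak 19: 7w₀L³/(360EI) = 58.17/EI
  span XY: point load 130.7 at a = 1.08: Pab(L + a)/(6LEI) = 122/EI
  span YZ: UDL 12.7: wL³/(24EI) = 270.9/EI
  span YZ: point load 176.3 at a = 2.4: Pab(L + b)/(6LEI) = 671.4/EI
  relative rotation θ_0 = (180.1 + 942.3)/EI = 1122/EI
A unit hogging moment at Y produces rotation L₁/(3EI) + L₂/(3EI) = 4.467/EI.
Slope continuity at Y: θ_0 = M_Y·4.467/EI, so M_Y = 1122/4.467 = 251.3 kN·m (hogging).
Span XY, ΣM about X with M_Y applied at Y: R_Y^{XY}·5.4 = 233.5 + 251.3, so R_Y^{XY} = 89.77 kN and R_X = 182 − 89.77 = 92.23 kN.
Span YZ, ΣM about Z: R_Y^{YZ}·8 = 1394 + 251.3, so R_Y^{YZ} = 205.6 kN and R_Z = 277.9 − 205.6 = 72.28 kN.
R_Y = 89.77 + 205.6 = 295.4 kN.

R_Y = 295.4 kN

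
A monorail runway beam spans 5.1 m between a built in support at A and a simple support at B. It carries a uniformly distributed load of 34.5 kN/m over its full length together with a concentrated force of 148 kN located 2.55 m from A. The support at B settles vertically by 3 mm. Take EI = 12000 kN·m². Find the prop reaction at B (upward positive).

R_B = 111.4 kN

Release the roller at B. Primary structure: cantilever fixed at A.
Downward deflection at the released point B due to the loads:
  UDL 34.5: wL⁴/(8EI) = 2917/EI
  point load 148 at a = 2.55: Pa²(3L − a)/(6EI) = 2045/EI
  δ_0 = 4963/EI
Tip deflection under a unit load at B: L³/(3EI) = 44.22/EI.
With EI = 12000 kN·m²: δ_0 = 0.41354 m and δ_{BB} = 0.003685 m/kN.
Compatibility — the beam at B must follow the support down by 0.003 m: δ_0 − R_B·δ_{BB} = 0.003, so R_B = (0.41354 − 0.003)/0.003685 = 111.4 kN.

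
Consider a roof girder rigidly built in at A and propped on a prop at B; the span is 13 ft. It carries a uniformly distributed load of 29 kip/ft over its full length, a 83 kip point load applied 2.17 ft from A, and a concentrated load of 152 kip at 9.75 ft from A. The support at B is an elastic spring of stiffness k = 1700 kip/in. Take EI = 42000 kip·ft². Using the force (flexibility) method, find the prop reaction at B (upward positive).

Remove the prop at B; the released (primary) structure is a cantilever built in at A.
Deflection at B on the released cantilever, summing each load's contribution:
  UDL 29: wL⁴/(8EI) = 103534/EI
  point load 83 at a = 2.17: Pa²(3L − a)/(6EI) = 2399/EI
  point load 152 at a = 9.75: Pa²(3L − a)/(6EI) = 70441/EI
  δ_0 = 176374/EI
Flexibility coefficient — unit upward force at B: δ_{BB} = L³/(3EI) = 732.3/EI.
With EI = 42000 kip·ft²: δ_0 = 4.1994 ft and δ_{BB} = 0.017437 ft/kip.
Compatibility — the spring shortens by R_B/k under the reaction it provides: δ_0 − R_B·δ_{BB} = R_B/k. With 1/k = 1/(1700×12) ft/kip = 0.000049 ft/kip, R_B = δ_0 / (δ_{BB} + 1/k) = 4.1994 / (0.017437 + 0.000049) = 240.2 kip.

R_B = 240.2 kip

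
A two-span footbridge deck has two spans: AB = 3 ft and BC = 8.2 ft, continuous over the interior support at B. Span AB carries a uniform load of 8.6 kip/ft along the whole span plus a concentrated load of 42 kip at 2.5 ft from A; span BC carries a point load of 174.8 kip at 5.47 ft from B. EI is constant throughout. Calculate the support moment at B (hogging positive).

M_B = 162.2 kip·ft

Insert a hinge at B; M_B is the redundant, and each span becomes simply supported.
Discontinuity in slope at B on the released structure — sum the simple-span end rotations:
  span AB: UDL 8.6: wL³/(24EI) = 9.675/EI
  span AB: point load 42 at a = 2.5: Pab(L + a)/(6LEI) = 16.04/EI
  span BC: point load 174.8 at a = 5.47: Pab(L + b)/(6LEI) = 579.9/EI
  relative rotation θ_0 = (25.72 + 579.9)/EI = 605.6/EI
A unit hogging moment at B produces rotation L₁/(3EI) + L₂/(3EI) = 3.733/EI.
Slope continuity at B: θ_0 = M_B·3.733/EI, so M_B = 605.6/3.733 = 162.2 kip·ft (hogging).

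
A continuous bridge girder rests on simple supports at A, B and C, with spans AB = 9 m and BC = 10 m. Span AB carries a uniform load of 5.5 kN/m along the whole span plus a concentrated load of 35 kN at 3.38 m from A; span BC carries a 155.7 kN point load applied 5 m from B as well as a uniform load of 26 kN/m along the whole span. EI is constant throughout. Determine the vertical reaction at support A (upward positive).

R_A = 4.922 kN

Insert a hinge at B; M_B is the redundant, and each span becomes simply supported.
End slopes at the hinge B, treating each span as simply supported:
  span AB: UDL 5.5: wL³/(24EI) = 167.1/EI
  span AB: point load 35 at a = 3.38: Pab(L + a)/(6LEI) = 152.4/EI
  span BC: point load 155.7 at a = 5: Pab(L + b)/(6LEI) = 973.1/EI
  span BC: UDL 26: wL³/(24EI) = 1083/EI
  relative rotation θ_0 = (319.5 + 2056)/EI = 2376/EI
A unit hogging moment at B produces rotation L₁/(3EI) + L₂/(3EI) = 6.333/EI.
Slope continuity at B: θ_0 = M_B·6.333/EI, so M_B = 2376/6.333 = 375.1 kN·m (hogging).
Span AB, ΣM about A with M_B applied at B: R_B^{AB}·9 = 341.1 + 375.1, so R_B^{AB} = 79.58 kN and R_A = 84.5 − 79.58 = 4.922 kN.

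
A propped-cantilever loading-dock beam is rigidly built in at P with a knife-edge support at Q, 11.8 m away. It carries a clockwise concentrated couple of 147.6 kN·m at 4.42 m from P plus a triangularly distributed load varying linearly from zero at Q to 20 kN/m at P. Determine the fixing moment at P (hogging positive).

M_P = 198.5 kN·m

Choose R_Q as the redundant. The primary structure is the cantilever fixed at P.
Deflection at Q on the released cantilever, summing each load's contribution:
  clockwise couple 147.6 at a = 4.42: M₀a(2L − a)/(2EI) = 6256/EI
  triangular load, peak 20 at the fixed end: w₀L⁴/(30EI) = 12925/EI
  δ_0 = 19182/EI
Tip deflection under a unit load at Q: L³/(3EI) = 547.7/EI.
The prop prevents deflection at Q: R_Q = δ_0/δ_{QQ} = 19182/547.7 = 35.02 kN.
Moment equilibrium about P: M_P = Σ(load moments about P) − R_Q·L = 611.7 − 35.02×11.8 = 198.5 kN·m.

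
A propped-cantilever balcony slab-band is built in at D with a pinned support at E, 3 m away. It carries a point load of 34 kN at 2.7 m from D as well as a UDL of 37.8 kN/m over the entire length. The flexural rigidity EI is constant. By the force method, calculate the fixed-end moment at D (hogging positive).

M_D = 47.57 kN·m

Release the roller at E. Primary structure: cantilever fixed at D.
Downward deflection at the released point E due to the loads:
  point load 34 at a = 2.7: Pa²(3L − a)/(6EI) = 260.3/EI
  UDL 37.8: wL⁴/(8EI) = 382.7/EI
  δ_0 = 643/EI
Flexibility coefficient — unit upward force at E: δ_{EE} = L³/(3EI) = 9/EI.
The prop prevents deflection at E: R_E = δ_0/δ_{EE} = 643/9 = 71.44 kN.
Moment equilibrium about D: M_D = Σ(load moments about D) − R_E·L = 261.9 − 71.44×3 = 47.57 kN·m.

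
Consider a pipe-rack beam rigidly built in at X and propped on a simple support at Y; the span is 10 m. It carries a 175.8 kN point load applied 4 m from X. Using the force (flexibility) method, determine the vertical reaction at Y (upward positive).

R_Y = 36.57 kN

Remove the prop at Y; the released (primary) structure is a cantilever built in at X.
Free-end deflection of the primary structure under the applied loading (downward +):
  point load 175.8 at a = 4: Pa²(3L − a)/(6EI) = 12189/EI
Flexibility coefficient — unit upward force at Y: δ_{YY} = L³/(3EI) = 333.3/EI.
The prop prevents deflection at Y: R_Y = δ_0/δ_{YY} = 12189/333.3 = 36.57 kN.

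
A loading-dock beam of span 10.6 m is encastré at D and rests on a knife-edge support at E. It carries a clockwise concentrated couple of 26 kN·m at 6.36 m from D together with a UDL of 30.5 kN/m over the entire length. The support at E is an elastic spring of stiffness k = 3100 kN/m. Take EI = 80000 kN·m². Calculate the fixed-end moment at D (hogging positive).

Remove the prop at E; the released (primary) structure is a cantilever built in at D.
Free-end deflection of the primary structure under the applied loading (downward +):
  clockwise couple 26 at a = 6.36: M₀a(2L − a)/(2EI) = 1227/EI
  UDL 30.5: wL⁴/(8EI) = 48132/EI
  δ_0 = 49359/EI
Flexibility coefficient — unit upward force at E: δ_{EE} = L³/(3EI) = 397/EI.
With EI = 80000 kN·m²: δ_0 = 0.61699 m and δ_{EE} = 0.004963 m/kN.
Compatibility — the spring shortens by R_E/k under the reaction it provides: δ_0 − R_E·δ_{EE} = R_E/k. With 1/k = 0.000323 m/kN, R_E = δ_0 / (δ_{EE} + 1/k) = 0.61699 / (0.004963 + 0.000323) = 116.7 kN.
Moment equilibrium about D: M_D = Σ(load moments about D) − R_E·L = 1739 − 116.7×10.6 = 502 kN·m.

M_D = 502 kN·m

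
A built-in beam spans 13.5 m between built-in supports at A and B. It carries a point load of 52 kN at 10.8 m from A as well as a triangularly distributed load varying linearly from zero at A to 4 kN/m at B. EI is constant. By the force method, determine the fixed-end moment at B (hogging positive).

M_B = 126.3 kN·m

Take the two fixed-end moments M_A, M_B as redundants; the released structure is the simple span AB.
Simple-span end rotations at A and B under the given loads:
  at A: point load 52 at a = 10.8: Pab(L + b)/(6LEI) = 303.3/EI
  at B: point load 52 at a = 10.8: Pab(L + a)/(6LEI) = 454.9/EI
  at A: triangular load, peak 4: 7w₀L³/(360EI) = 191.4/EI
  at B: triangular load, peak 4: w₀L³/(45EI) = 218.7/EI
  θ_A0 = 494.6/EI,  θ_B0 = 673.6/EI
Flexibility coefficients: a unit moment at one end gives L/(3EI) there and L/(6EI) at the far end, so f₁₁ = f₂₂ = 4.5/EI and f₁₂ = f₂₁ = 2.25/EI.
Compatibility — zero rotation at each built-in end:
  4.5 M_A + 2.25 M_B = 494.6
  2.25 M_A + 4.5 M_B = 673.6
Solving the pair gives M_A = 46.76 kN·m and M_B = 126.3 kN·m (hogging).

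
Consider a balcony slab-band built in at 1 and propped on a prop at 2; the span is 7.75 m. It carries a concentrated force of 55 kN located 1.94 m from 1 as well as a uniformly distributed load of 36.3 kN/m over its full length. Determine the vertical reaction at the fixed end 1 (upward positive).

Choose R_2 as the redundant. The primary structure is the cantilever fixed at 1.
Deflection at 2 on the released cantilever, summing each load's contribution:
  point load 55 at a = 1.94: Pa²(3L − a)/(6EI) = 735.2/EI
  UDL 36.3: wL⁴/(8EI) = 16369/EI
  δ_0 = 17104/EI
Tip deflection under a unit load at 2: L³/(3EI) = 155.2/EI.
The prop prevents deflection at 2: R_2 = δ_0/δ_{22} = 17104/155.2 = 110.2 kN.
Vertical equilibrium: R_1 = ΣP − R_2 = 336.3 − 110.2 = 226.1 kN.

R_1 = 226.1 kN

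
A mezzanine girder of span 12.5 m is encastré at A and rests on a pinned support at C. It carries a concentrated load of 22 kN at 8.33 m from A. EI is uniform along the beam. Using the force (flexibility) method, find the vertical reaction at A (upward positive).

Release the roller at C. Primary structure: cantilever fixed at A.
Downward deflection at the released point C due to the loads:
  point load 22 at a = 8.33: Pa²(3L − a)/(6EI) = 7422/EI
Tip deflection under a unit load at C: L³/(3EI) = 651/EI.
Compatibility at C: δ_0 − R_C·δ_{CC} = 0, so R_C = 7422/651 = 11.4 kN.
Vertical equilibrium: R_A = ΣP − R_C = 22 − 11.4 = 10.6 kN.

R_A = 10.6 kN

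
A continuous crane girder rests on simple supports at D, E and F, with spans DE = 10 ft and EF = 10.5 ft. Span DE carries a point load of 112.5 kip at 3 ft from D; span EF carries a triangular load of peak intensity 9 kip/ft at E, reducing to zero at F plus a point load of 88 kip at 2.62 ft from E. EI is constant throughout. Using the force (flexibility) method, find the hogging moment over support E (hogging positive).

M_E = 186.4 kip·ft

Insert a hinge at E; M_E is the redundant, and each span becomes simply supported.
Discontinuity in slope at E on the released structure — sum the simple-span end rotations:
  span DE: point load 112.5 at a = 3: Pab(L + a)/(6LEI) = 511.9/EI
  span EF: triangular load, peak 9: w₀L³/(45EI) = 231.5/EI
  span EF: point load 88 at a = 2.62: Pab(L + b)/(6LEI) = 530/EI
  relative rotation θ_0 = (511.9 + 761.6)/EI = 1273/EI
A unit hogging moment at E produces rotation L₁/(3EI) + L₂/(3EI) = 6.833/EI.
Compatibility: M_E·(L₁+L₂)/(3EI) = θ_0, giving M_E = 186.4 kip·ft (hogging).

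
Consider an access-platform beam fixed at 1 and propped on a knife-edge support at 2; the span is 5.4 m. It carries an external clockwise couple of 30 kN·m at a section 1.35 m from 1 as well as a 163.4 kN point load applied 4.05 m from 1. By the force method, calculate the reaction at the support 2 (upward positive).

Remove the prop at 2; the released (primary) structure is a cantilever built in at 1.
Free-end deflection of the primary structure under the applied loading (downward +):
  clockwise couple 30 at a = 1.35: M₀a(2L − a)/(2EI) = 191.4/EI
  point load 163.4 at a = 4.05: Pa²(3L − a)/(6EI) = 5427/EI
  δ_0 = 5619/EI
Tip deflection under a unit load at 2: L³/(3EI) = 52.49/EI.
Compatibility at 2: δ_0 − R_2·δ_{22} = 0, so R_2 = 5619/52.49 = 107 kN.

R_2 = 107 kN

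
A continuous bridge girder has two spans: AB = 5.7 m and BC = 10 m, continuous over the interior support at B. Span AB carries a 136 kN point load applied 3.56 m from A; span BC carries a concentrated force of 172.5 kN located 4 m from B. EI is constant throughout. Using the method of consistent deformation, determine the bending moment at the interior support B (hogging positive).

Take M_B as the redundant. Released structure: two simple spans AB and BC with a hinge at B.
End slopes at the hinge B, treating each span as simply supported:
  span AB: point load 136 at a = 3.56: Pab(L + a)/(6LEI) = 280.5/EI
  span BC: point load 172.5 at a = 4: Pab(L + b)/(6LEI) = 1104/EI
  relative rotation θ_0 = (280.5 + 1104)/EI = 1385/EI
A unit hogging moment at B produces rotation L₁/(3EI) + L₂/(3EI) = 5.233/EI.
Compatibility: M_B·(L₁+L₂)/(3EI) = θ_0, giving M_B = 264.6 kN·m (hogging).

M_B = 264.6 kN·m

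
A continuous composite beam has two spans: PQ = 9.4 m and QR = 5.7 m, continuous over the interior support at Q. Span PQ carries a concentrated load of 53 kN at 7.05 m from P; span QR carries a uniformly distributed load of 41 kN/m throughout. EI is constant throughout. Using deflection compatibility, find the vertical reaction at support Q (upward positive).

R_Q = 188.7 kN

Insert a hinge at Q; M_Q is the redundant, and each span becomes simply supported.
Rotations at Q on the released spans (each span's end-slope, ×1/EI):
  span PQ: point load 53 at a = 7.05: Pab(L + a)/(6LEI) = 256.1/EI
  span QR: UDL 41: wL³/(24EI) = 316.4/EI
  relative rotation θ_0 = (256.1 + 316.4)/EI = 572.5/EI
A unit hogging moment at Q produces rotation L₁/(3EI) + L₂/(3EI) = 5.033/EI.
Slope continuity at Q: θ_0 = M_Q·5.033/EI, so M_Q = 572.5/5.033 = 113.7 kN·m (hogging).
Span PQ, ΣM about P with M_Q applied at Q: R_Q^{PQ}·9.4 = 373.6 + 113.7, so R_Q^{PQ} = 51.85 kN and R_P = 53 − 51.85 = 1.15 kN.
Span QR, ΣM about R: R_Q^{QR}·5.7 = 666 + 113.7, so R_Q^{QR} = 136.8 kN and R_R = 233.7 − 136.8 = 96.9 kN.
R_Q = 51.85 + 136.8 = 188.7 kN.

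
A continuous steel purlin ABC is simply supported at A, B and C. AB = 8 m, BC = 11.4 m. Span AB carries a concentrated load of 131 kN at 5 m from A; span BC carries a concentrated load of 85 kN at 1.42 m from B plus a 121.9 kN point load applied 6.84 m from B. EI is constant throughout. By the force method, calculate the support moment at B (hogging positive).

Take M_B as the redundant. Released structure: two simple spans AB and BC with a hinge at B.
End slopes at the hinge B, treating each span as simply supported:
  span AB: point load 131 at a = 5: Pab(L + a)/(6LEI) = 532.2/EI
  span BC: point load 85 at a = 1.42: Pab(L + b)/(6LEI) = 376.5/EI
  span BC: point load 121.9 at a = 6.84: Pab(L + b)/(6LEI) = 887.2/EI
  relative rotation θ_0 = (532.2 + 1264)/EI = 1796/EI
A unit hogging moment at B produces rotation L₁/(3EI) + L₂/(3EI) = 6.467/EI.
Slope continuity at B: θ_0 = M_B·6.467/EI, so M_B = 1796/6.467 = 277.7 kN·m (hogging).

M_B = 277.7 kN·m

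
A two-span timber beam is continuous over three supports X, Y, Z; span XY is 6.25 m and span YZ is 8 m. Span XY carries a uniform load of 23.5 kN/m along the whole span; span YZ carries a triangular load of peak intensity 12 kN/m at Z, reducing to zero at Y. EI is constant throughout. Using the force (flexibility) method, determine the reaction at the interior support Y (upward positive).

R_Y = 110.9 kN

Take M_Y as the redundant. Released structure: two simple spans XY and YZ with a hinge at Y.
Rotations at Y on the released spans (each span's end-slope, ×1/EI):
  span XY: UDL 23.5: wL³/(24EI) = 239.1/EI
  span YZ: triangular load, peak 12: 7w₀L³/(360EI) = 119.5/EI
  relative rotation θ_0 = (239.1 + 119.5)/EI = 358.5/EI
A unit hogging moment at Y produces rotation L₁/(3EI) + L₂/(3EI) = 4.75/EI.
Slope continuity at Y: θ_0 = M_Y·4.75/EI, so M_Y = 358.5/4.75 = 75.48 kN·m (hogging).
Span XY, ΣM about X with M_Y applied at Y: R_Y^{XY}·6.25 = 459 + 75.48, so R_Y^{XY} = 85.51 kN and R_X = 146.9 − 85.51 = 61.36 kN.
Span YZ, ΣM about Z: R_Y^{YZ}·8 = 128 + 75.48, so R_Y^{YZ} = 25.43 kN and R_Z = 48 − 25.43 = 22.57 kN.
R_Y = 85.51 + 25.43 = 110.9 kN.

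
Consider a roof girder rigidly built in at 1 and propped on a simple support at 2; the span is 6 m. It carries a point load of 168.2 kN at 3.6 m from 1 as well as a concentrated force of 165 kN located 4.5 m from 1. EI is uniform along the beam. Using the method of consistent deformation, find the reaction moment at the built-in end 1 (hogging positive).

M_1 = 285.6 kN·m

Remove the prop at 2; the released (primary) structure is a cantilever built in at 1.
Downward deflection at the released point 2 due to the loads:
  point load 168.2 at a = 3.6: Pa²(3L − a)/(6EI) = 5232/EI
  point load 165 at a = 4.5: Pa²(3L − a)/(6EI) = 7518/EI
  δ_0 = 12750/EI
Tip deflection under a unit load at 2: L³/(3EI) = 72/EI.
Compatibility at 2: δ_0 − R_2·δ_{22} = 0, so R_2 = 12750/72 = 177.1 kN.
Moment equilibrium about 1: M_1 = Σ(load moments about 1) − R_2·L = 1348 − 177.1×6 = 285.6 kN·m.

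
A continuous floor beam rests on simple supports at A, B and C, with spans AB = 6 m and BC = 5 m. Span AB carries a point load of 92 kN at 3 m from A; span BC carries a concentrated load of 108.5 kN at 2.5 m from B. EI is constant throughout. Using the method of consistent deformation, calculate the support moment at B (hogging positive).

M_B = 102.7 kN·m

Insert a hinge at B; M_B is the redundant, and each span becomes simply supported.
End slopes at the hinge B, treating each span as simply supported:
  span AB: point load 92 at a = 3: Pab(L + a)/(6LEI) = 207/EI
  span BC: point load 108.5 at a = 2.5: Pab(L + b)/(6LEI) = 169.5/EI
  relative rotation θ_0 = (207 + 169.5)/EI = 376.5/EI
A unit hogging moment at B produces rotation L₁/(3EI) + L₂/(3EI) = 3.667/EI.
Slope continuity at B: θ_0 = M_B·3.667/EI, so M_B = 376.5/3.667 = 102.7 kN·m (hogging).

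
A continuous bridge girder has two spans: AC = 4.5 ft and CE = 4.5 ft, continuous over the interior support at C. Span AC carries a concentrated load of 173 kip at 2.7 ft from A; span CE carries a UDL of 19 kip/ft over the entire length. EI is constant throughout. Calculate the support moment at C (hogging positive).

Take M_C as the redundant. Released structure: two simple spans AC and CE with a hinge at C.
Rotations at C on the released spans (each span's end-slope, ×1/EI):
  span AC: point load 173 at a = 2.7: Pab(L + a)/(6LEI) = 224.2/EI
  span CE: UDL 19: wL³/(24EI) = 72.14/EI
  relative rotation θ_0 = (224.2 + 72.14)/EI = 296.3/EI
A unit hogging moment at C produces rotation L₁/(3EI) + L₂/(3EI) = 3/EI.
Compatibility: M_C·(L₁+L₂)/(3EI) = θ_0, giving M_C = 98.78 kip·ft (hogging).

M_C = 98.78 kip·ft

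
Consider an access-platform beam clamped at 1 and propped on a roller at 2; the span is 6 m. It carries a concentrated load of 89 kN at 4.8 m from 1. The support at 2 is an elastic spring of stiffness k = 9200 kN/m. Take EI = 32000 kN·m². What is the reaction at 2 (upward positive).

R_2 = 59.77 kN

Take the reaction at 2 as the redundant and release it; the primary structure is a cantilever fixed at 1.
Downward deflection at the released point 2 due to the loads:
  point load 89 at a = 4.8: Pa²(3L − a)/(6EI) = 4511/EI
Flexibility coefficient — unit upward force at 2: δ_{22} = L³/(3EI) = 72/EI.
With EI = 32000 kN·m²: δ_0 = 0.14098 m and δ_{22} = 0.00225 m/kN.
Compatibility — the spring shortens by R_2/k under the reaction it provides: δ_0 − R_2·δ_{22} = R_2/k. With 1/k = 0.000109 m/kN, R_2 = δ_0 / (δ_{22} + 1/k) = 0.14098 / (0.00225 + 0.000109) = 59.77 kN.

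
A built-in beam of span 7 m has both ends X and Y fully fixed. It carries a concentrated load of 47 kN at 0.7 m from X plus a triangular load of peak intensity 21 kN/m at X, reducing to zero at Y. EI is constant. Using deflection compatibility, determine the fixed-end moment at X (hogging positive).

M_X = 78.1 kN·m

Take the two fixed-end moments M_X, M_Y as redundants; the released structure is the simple span XY.
End rotations of the released simple span under the applied load (×1/EI):
  at X: point load 47 at a = 0.7: Pab(L + b)/(6LEI) = 65.64/EI
  at Y: point load 47 at a = 0.7: Pab(L + a)/(6LEI) = 38/EI
  at X: triangular load, peak 21: w₀L³/(45EI) = 160.1/EI
  at Y: triangular load, peak 21: 7w₀L³/(360EI) = 140.1/EI
  θ_X0 = 225.7/EI,  θ_Y0 = 178.1/EI
Flexibility coefficients: a unit moment at one end gives L/(3EI) there and L/(6EI) at the far end, so f₁₁ = f₂₂ = 2.333/EI and f₁₂ = f₂₁ = 1.167/EI.
Compatibility — zero rotation at each built-in end:
  2.333 M_X + 1.167 M_Y = 225.7
  1.167 M_X + 2.333 M_Y = 178.1
Solving the pair gives M_X = 78.1 kN·m and M_Y = 37.26 kN·m (hogging).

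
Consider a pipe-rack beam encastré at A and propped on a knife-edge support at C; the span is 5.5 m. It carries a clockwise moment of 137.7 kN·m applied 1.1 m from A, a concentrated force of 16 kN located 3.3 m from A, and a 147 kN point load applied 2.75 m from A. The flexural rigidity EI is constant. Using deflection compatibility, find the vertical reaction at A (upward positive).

R_A = 96.63 kN

Choose R_C as the redundant. The primary structure is the cantilever fixed at A.
Deflection at C on the released cantilever, summing each load's contribution:
  clockwise couple 137.7 at a = 1.1: M₀a(2L − a)/(2EI) = 749.8/EI
  point load 16 at a = 3.3: Pa²(3L − a)/(6EI) = 383.3/EI
  point load 147 at a = 2.75: Pa²(3L − a)/(6EI) = 2548/EI
  δ_0 = 3681/EI
Tip deflection under a unit load at C: L³/(3EI) = 55.46/EI.
The prop prevents deflection at C: R_C = δ_0/δ_{CC} = 3681/55.46 = 66.37 kN.
Vertical equilibrium: R_A = ΣP − R_C = 163 − 66.37 = 96.63 kN.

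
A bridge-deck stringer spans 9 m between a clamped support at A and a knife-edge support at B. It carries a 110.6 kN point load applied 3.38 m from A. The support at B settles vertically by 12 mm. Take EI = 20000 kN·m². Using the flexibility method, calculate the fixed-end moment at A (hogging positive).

M_A = 198.5 kN·m

Take the reaction at B as the redundant and release it; the primary structure is a cantilever fixed at A.
Deflection at B on the released cantilever, summing each load's contribution:
  point load 110.6 at a = 3.38: Pa²(3L − a)/(6EI) = 4974/EI
Flexibility coefficient — unit upward force at B: δ_{BB} = L³/(3EI) = 243/EI.
With EI = 20000 kN·m²: δ_0 = 0.24871 m and δ_{BB} = 0.01215 m/kN.
Compatibility — the beam at B must follow the support down by 0.012 m: δ_0 − R_B·δ_{BB} = 0.012, so R_B = (0.24871 − 0.012)/0.01215 = 19.48 kN.
Moment equilibrium about A: M_A = Σ(load moments about A) − R_B·L = 373.8 − 19.48×9 = 198.5 kN·m.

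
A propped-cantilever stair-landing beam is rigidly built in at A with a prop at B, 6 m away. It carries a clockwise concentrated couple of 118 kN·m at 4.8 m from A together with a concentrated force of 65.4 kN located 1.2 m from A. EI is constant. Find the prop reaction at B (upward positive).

R_B = 31.98 kN

Choose R_B as the redundant. The primary structure is the cantilever fixed at A.
Free-end deflection of the primary structure under the applied loading (downward +):
  clockwise couple 118 at a = 4.8: M₀a(2L − a)/(2EI) = 2039/EI
  point load 65.4 at a = 1.2: Pa²(3L − a)/(6EI) = 263.7/EI
  δ_0 = 2303/EI
Flexibility coefficient — unit upward force at B: δ_{BB} = L³/(3EI) = 72/EI.
The prop prevents deflection at B: R_B = δ_0/δ_{BB} = 2303/72 = 31.98 kN.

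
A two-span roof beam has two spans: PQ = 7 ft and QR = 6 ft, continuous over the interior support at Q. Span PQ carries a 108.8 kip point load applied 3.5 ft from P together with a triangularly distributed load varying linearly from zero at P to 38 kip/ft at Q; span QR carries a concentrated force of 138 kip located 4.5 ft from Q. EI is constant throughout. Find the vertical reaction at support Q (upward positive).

Release continuity at Q by inserting a hinge; the redundant is the internal moment M_Q. The primary structure is two simply-supported spans PQ and QR.
End slopes at the hinge Q, treating each span as simply supported:
  span PQ: point load 108.8 at a = 3.5: Pab(L + a)/(6LEI) = 333.2/EI
  span PQ: triangular load, peak 38: w₀L³/(45EI) = 289.6/EI
  span QR: point load 138 at a = 4.5: Pab(L + b)/(6LEI) = 194.1/EI
  relative rotation θ_0 = (622.8 + 194.1)/EI = 816.9/EI
A unit hogging moment at Q produces rotation L₁/(3EI) + L₂/(3EI) = 4.333/EI.
Compatibility: M_Q·(L₁+L₂)/(3EI) = θ_0, giving M_Q = 188.5 kip·ft (hogging).
Span PQ, ΣM about P with M_Q applied at Q: R_Q^{PQ}·7 = 1001 + 188.5, so R_Q^{PQ} = 170 kip and R_P = 241.8 − 170 = 71.8 kip.
Span QR, ΣM about R: R_Q^{QR}·6 = 207 + 188.5, so R_Q^{QR} = 65.92 kip and R_R = 138 − 65.92 = 72.08 kip.
R_Q = 170 + 65.92 = 235.9 kip.

R_Q = 235.9 kip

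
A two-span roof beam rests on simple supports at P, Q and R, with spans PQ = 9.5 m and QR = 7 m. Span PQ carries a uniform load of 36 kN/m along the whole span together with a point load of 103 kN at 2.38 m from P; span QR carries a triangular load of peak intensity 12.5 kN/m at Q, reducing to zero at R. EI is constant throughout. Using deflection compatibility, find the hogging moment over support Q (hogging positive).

Insert a hinge at Q; M_Q is the redundant, and each span becomes simply supported.
Rotations at Q on the released spans (each span's end-slope, ×1/EI):
  span PQ: UDL 36: wL³/(24EI) = 1286/EI
  span PQ: point load 103 at a = 2.38: Pab(L + a)/(6LEI) = 363.8/EI
  span QR: triangular load, peak 12.5: w₀L³/(45EI) = 95.28/EI
  relative rotation θ_0 = (1650 + 95.28)/EI = 1745/EI
A unit hogging moment at Q produces rotation L₁/(3EI) + L₂/(3EI) = 5.5/EI.
Slope continuity at Q: θ_0 = M_Q·5.5/EI, so M_Q = 1745/5.5 = 317.3 kN·m (hogging).

M_Q = 317.3 kN·m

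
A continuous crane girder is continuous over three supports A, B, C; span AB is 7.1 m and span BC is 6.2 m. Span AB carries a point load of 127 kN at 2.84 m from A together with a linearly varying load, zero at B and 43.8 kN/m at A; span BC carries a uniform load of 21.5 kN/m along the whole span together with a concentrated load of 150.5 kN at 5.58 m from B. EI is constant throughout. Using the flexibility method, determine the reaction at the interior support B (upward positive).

Insert a hinge at B; M_B is the redundant, and each span becomes simply supported.
Discontinuity in slope at B on the released structure — sum the simple-span end rotations:
  span AB: point load 127 at a = 2.84: Pab(L + a)/(6LEI) = 358.5/EI
  span AB: triangular load, peak 43.8: 7w₀L³/(360EI) = 304.8/EI
  span BC: UDL 21.5: wL³/(24EI) = 213.5/EI
  span BC: point load 150.5 at a = 5.58: Pab(L + b)/(6LEI) = 95.46/EI
  relative rotation θ_0 = (663.3 + 309)/EI = 972.3/EI
A unit hogging moment at B produces rotation L₁/(3EI) + L₂/(3EI) = 4.433/EI.
Slope continuity at B: θ_0 = M_B·4.433/EI, so M_B = 972.3/4.433 = 219.3 kN·m (hogging).
Span AB, ΣM about A with M_B applied at B: R_B^{AB}·7.1 = 728.7 + 219.3, so R_B^{AB} = 133.5 kN and R_A = 282.5 − 133.5 = 149 kN.
Span BC, ΣM about C: R_B^{BC}·6.2 = 506.5 + 219.3, so R_B^{BC} = 117.1 kN and R_C = 283.8 − 117.1 = 166.7 kN.
R_B = 133.5 + 117.1 = 250.6 kN.

R_B = 250.6 kN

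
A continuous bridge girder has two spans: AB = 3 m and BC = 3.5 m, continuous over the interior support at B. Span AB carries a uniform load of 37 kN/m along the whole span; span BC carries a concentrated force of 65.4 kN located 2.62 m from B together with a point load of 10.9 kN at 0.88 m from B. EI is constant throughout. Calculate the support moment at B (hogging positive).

M_B = 37.11 kN·m

Release continuity at B by inserting a hinge; the redundant is the internal moment M_B. The primary structure is two simply-supported spans AB and BC.
Discontinuity in slope at B on the released structure — sum the simple-span end rotations:
  span AB: UDL 37: wL³/(24EI) = 41.62/EI
  span BC: point load 65.4 at a = 2.62: Pab(L + b)/(6LEI) = 31.45/EI
  span BC: point load 10.9 at a = 0.88: Pab(L + b)/(6LEI) = 7.324/EI
  relative rotation θ_0 = (41.62 + 38.77)/EI = 80.4/EI
A unit hogging moment at B produces rotation L₁/(3EI) + L₂/(3EI) = 2.167/EI.
Compatibility: M_B·(L₁+L₂)/(3EI) = θ_0, giving M_B = 37.11 kN·m (hogging).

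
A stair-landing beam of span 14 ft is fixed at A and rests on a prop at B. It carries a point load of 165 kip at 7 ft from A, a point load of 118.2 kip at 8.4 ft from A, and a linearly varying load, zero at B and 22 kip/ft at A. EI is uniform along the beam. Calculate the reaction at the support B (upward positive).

R_B = 133.4 kip

Release the roller at B. Primary structure: cantilever fixed at A.
Primary-structure tip deflection at B by superposition:
  point load 165 at a = 7: Pa²(3L − a)/(6EI) = 47162/EI
  point load 118.2 at a = 8.4: Pa²(3L − a)/(6EI) = 46705/EI
  triangular load, peak 22 at the fixed end: w₀L⁴/(30EI) = 28172/EI
  δ_0 = 122039/EI
Flexibility coefficient — unit upward force at B: δ_{BB} = L³/(3EI) = 914.7/EI.
The prop prevents deflection at B: R_B = δ_0/δ_{BB} = 122039/914.7 = 133.4 kip.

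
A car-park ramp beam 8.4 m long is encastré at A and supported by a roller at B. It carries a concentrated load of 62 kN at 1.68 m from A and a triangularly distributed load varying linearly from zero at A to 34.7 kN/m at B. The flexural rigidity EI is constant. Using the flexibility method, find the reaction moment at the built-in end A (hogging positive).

M_A = 217.8 kN·m

Release the roller at B. Primary structure: cantilever fixed at A.
Deflection at B on the released cantilever, summing each load's contribution:
  point load 62 at a = 1.68: Pa²(3L − a)/(6EI) = 686/EI
  triangular load, peak 34.7 at the free end: 11w₀L⁴/(120EI) = 15836/EI
  δ_0 = 16522/EI
Flexibility coefficient — unit upward force at B: δ_{BB} = L³/(3EI) = 197.6/EI.
Compatibility at B: δ_0 − R_B·δ_{BB} = 0, so R_B = 16522/197.6 = 83.63 kN.
Moment equilibrium about A: M_A = Σ(load moments about A) − R_B·L = 920.3 − 83.63×8.4 = 217.8 kN·m.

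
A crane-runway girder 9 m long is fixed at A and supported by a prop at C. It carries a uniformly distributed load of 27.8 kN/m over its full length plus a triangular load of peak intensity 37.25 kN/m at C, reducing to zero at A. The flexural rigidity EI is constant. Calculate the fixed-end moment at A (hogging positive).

M_A = 457.5 kN·m

Take the reaction at C as the redundant and release it; the primary structure is a cantilever fixed at A.
Primary-structure tip deflection at C by superposition:
  UDL 27.8: wL⁴/(8EI) = 22799/EI
  triangular load, peak 37.25 at the free end: 11w₀L⁴/(120EI) = 22403/EI
  δ_0 = 45203/EI
Flexibility coefficient — unit upward force at C: δ_{CC} = L³/(3EI) = 243/EI.
Compatibility at C: δ_0 − R_C·δ_{CC} = 0, so R_C = 45203/243 = 186 kN.
Moment equilibrium about A: M_A = Σ(load moments about A) − R_C·L = 2132 − 186×9 = 457.5 kN·m.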